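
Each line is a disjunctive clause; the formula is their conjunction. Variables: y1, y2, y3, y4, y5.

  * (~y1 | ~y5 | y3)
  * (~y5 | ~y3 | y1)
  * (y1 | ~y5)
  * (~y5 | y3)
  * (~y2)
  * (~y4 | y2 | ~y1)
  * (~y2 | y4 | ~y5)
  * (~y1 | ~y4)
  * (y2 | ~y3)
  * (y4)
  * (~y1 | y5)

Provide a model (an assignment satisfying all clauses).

(~y2) is a unit clause, so y2 = False.
Unit propagation: (~y3) forces y3 = False.
(~y5) is a unit clause, so y5 = False.
Unit propagation: (y4) forces y4 = True.
(~y1) is a unit clause, so y1 = False.

y1=F  y2=F  y3=F  y4=T  y5=F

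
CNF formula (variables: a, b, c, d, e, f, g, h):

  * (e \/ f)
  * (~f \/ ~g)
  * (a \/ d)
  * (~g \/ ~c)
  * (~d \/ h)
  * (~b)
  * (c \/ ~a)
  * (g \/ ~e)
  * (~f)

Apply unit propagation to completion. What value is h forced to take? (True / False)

True

Unit clause (~b) sets b = False.
(~f) is a unit clause: f = False.
In (e \/ f), f is now false; e must hold, so e = True.
In (g \/ ~e), ~e is now false; g must hold, so g = True.
(~g \/ ~c): since g = True, the clause reduces to (~c). c = False.
From (c \/ ~a) and c = False: a = False.
(a \/ d): since a = False, the clause reduces to (d). d = True.
From (h \/ ~d) and d = True: h = True.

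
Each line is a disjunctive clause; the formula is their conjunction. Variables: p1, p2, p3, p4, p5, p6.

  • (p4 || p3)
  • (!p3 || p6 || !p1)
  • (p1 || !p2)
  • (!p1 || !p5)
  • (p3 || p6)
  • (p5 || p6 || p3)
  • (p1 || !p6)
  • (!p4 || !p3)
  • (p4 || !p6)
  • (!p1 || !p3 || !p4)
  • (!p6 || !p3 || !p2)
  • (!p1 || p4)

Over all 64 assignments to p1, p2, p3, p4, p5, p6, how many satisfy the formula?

4

The models are:
  p1=0 p2=0 p3=1 p4=0 p5=0 p6=0
  p1=0 p2=0 p3=1 p4=0 p5=1 p6=0
  p1=1 p2=0 p3=0 p4=1 p5=0 p6=1
  p1=1 p2=1 p3=0 p4=1 p5=0 p6=1
That's 4 in total.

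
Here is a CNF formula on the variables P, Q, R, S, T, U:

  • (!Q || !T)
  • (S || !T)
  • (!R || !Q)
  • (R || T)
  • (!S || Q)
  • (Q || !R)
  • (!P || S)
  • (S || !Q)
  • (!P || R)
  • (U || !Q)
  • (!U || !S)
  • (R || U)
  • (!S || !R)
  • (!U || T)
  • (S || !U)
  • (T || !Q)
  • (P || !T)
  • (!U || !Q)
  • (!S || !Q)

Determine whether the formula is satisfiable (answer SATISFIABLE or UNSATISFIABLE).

Q = True:
  propagation gives T=False; an empty clause results — contradiction.
Q = False:
  propagation gives S=False, T=False, R=True; an empty clause results — contradiction.
Every branch closes, so no satisfying assignment exists.

UNSATISFIABLE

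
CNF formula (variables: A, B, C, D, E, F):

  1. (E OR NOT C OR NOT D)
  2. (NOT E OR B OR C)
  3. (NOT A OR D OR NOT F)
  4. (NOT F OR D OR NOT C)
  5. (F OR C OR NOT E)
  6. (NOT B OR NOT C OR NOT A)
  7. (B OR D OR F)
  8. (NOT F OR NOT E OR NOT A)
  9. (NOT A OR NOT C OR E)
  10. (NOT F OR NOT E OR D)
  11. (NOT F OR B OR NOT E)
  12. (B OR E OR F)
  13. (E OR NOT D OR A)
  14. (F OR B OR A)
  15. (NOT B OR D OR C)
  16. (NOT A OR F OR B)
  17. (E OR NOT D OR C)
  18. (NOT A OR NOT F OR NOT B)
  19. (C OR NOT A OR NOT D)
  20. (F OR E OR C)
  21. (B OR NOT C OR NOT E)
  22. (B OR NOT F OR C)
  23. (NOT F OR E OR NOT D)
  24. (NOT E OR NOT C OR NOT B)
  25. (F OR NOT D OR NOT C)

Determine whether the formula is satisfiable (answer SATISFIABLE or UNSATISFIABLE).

Try A = False.
Set B = True and propagate.
For the remaining variables, C = True, D = False, E = False, F = False works.
Every clause has at least one true literal under this assignment.
So A=0  B=1  C=1  D=0  E=0  F=0 is a satisfying assignment.

SATISFIABLE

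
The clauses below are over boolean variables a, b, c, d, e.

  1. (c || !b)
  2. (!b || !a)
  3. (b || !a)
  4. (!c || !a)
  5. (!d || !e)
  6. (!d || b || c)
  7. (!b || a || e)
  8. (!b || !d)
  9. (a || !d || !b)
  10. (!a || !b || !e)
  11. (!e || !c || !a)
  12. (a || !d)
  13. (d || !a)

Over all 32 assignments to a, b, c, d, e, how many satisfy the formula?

5

Satisfying assignments:
  a=0 b=0 c=0 d=0 e=0
  a=0 b=0 c=0 d=0 e=1
  a=0 b=0 c=1 d=0 e=0
  a=0 b=0 c=1 d=0 e=1
  a=0 b=1 c=1 d=0 e=1
That's 5 in total.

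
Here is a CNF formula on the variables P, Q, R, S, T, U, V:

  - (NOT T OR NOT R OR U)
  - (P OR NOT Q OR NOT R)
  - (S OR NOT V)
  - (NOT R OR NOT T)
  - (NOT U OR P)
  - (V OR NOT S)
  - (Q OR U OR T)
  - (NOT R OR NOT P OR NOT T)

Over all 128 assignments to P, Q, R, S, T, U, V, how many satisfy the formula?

26

Case analysis on R and T:
  R=T, T=T: a clause becomes empty — 0.
  R=T, T=F: 6 of the 32 assignments to (P,Q,S,U,V) work.
  R=F, T=T: Q free; 6 ways for (P,S,U,V) × 2^1 = 12.
  R=F, T=F: 8 of the 32 assignments to (P,Q,S,U,V) work.
Total: 0 + 6 + 12 + 8 = 26.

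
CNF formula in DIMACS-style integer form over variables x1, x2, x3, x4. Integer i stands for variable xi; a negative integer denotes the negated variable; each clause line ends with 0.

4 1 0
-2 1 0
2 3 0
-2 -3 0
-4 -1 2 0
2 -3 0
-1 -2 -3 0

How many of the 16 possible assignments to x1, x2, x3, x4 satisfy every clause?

2

The models are:
  x1=1 x2=1 x3=0 x4=0
  x1=1 x2=1 x3=0 x4=1
Count: 2.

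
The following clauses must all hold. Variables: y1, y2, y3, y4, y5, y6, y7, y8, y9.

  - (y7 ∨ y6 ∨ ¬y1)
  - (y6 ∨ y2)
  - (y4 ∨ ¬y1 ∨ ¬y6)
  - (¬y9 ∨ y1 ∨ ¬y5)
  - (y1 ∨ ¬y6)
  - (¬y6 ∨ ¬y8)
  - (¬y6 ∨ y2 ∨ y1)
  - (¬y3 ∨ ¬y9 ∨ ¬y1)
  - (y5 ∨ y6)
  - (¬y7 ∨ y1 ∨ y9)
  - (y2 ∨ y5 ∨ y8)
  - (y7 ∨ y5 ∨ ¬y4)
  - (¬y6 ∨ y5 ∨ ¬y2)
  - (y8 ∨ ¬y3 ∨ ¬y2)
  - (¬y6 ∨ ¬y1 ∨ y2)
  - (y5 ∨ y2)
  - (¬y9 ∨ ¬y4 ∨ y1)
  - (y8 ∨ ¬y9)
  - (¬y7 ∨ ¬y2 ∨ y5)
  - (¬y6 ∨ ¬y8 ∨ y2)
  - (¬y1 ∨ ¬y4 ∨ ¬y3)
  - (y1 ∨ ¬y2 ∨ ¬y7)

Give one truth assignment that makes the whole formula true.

y1=F, y2=T, y3=F, y4=T, y5=T, y6=F, y7=F, y8=T, y9=F

Pure literal: y3 appears only negated; assign y3 = False.
Set y1 = False and propagate.
  then y6 is forced to False.
  then y2 is forced to True.
  then y5 is forced to True.
  then y9 is forced to False.
  then y7 is forced to False.
y4, y8 are now unconstrained; take y4 = True, y8 = True.
Every clause has at least one true literal under this assignment.
Check each clause:
  1. (y7 ∨ ¬y1 ∨ y6) — ¬y1 is true.
  2. (y6 ∨ y2) — y2 is true.
  3. (¬y6 ∨ y4 ∨ ¬y1) — ¬y6 is true.
  4. (¬y9 ∨ y1 ∨ ¬y5) — ¬y9 is true.
  5. (¬y6 ∨ y1) — ¬y6 is true.
  6. (¬y8 ∨ ¬y6) — ¬y6 is true.
  7. (y2 ∨ y1 ∨ ¬y6) — ¬y6 is true.
  8. (¬y3 ∨ ¬y1 ∨ ¬y9) — ¬y3 is true.
  9. (y5 ∨ y6) — y5 is true.
  10. (y1 ∨ y9 ∨ ¬y7) — ¬y7 is true.
  11. (y2 ∨ y8 ∨ y5) — y8 is true.
  12. (y5 ∨ y7 ∨ ¬y4) — y5 is true.
  13. (¬y6 ∨ y5 ∨ ¬y2) — ¬y6 is true.
  14. (¬y2 ∨ ¬y3 ∨ y8) — y8 is true.
  15. (¬y6 ∨ y2 ∨ ¬y1) — y2 is true.
  16. (y2 ∨ y5) — y2 is true.
  17. (¬y4 ∨ ¬y9 ∨ y1) — ¬y9 is true.
  18. (¬y9 ∨ y8) — y8 is true.
  19. (¬y7 ∨ y5 ∨ ¬y2) — ¬y7 is true.
  20. (¬y6 ∨ y2 ∨ ¬y8) — ¬y6 is true.
  21. (¬y1 ∨ ¬y3 ∨ ¬y4) — ¬y3 is true.
  22. (¬y7 ∨ ¬y2 ∨ y1) — ¬y7 is true.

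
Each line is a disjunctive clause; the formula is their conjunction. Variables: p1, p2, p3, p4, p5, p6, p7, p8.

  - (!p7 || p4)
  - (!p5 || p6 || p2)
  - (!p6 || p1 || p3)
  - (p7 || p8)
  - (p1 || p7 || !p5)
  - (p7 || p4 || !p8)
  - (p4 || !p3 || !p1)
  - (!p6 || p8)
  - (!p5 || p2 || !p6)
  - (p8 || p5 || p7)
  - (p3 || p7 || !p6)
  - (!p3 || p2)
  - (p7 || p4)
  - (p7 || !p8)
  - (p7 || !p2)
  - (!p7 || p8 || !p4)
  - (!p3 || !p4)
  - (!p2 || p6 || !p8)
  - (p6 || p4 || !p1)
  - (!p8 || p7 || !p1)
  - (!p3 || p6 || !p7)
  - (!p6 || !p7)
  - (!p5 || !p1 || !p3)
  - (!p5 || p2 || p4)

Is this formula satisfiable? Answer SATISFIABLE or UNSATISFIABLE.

SATISFIABLE

Branch on p1: take p1 = False.
For the remaining variables, p2 = False, p3 = False, p4 = True, p5 = False, p6 = False, p7 = True, p8 = True works.
So p1=False, p2=False, p3=False, p4=True, p5=False, p6=False, p7=True, p8=True is a satisfying assignment.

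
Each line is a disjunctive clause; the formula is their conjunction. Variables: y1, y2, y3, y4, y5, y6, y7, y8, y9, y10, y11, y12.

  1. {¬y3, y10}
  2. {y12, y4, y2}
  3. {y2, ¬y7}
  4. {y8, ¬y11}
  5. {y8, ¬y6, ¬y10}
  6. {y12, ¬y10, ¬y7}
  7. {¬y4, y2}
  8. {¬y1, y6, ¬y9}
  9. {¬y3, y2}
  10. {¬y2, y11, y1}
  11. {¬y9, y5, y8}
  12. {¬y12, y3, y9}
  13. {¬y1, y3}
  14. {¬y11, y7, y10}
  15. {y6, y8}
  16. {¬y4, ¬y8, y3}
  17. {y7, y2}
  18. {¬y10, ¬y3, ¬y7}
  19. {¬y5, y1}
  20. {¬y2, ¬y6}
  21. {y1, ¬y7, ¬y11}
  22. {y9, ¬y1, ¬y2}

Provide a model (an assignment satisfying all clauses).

Set y1 = False and propagate.
  then y5 is forced to False.
Try y2 = True.
  then y11 is forced to True.
  then y8 is forced to True.
  then y6 is forced to False.
  then y7 is forced to False.
  then y10 is forced to True.
For the remaining variables, y3 = False, y4 = False, y9 = True, y12 = True works.
Every clause has at least one true literal under this assignment.

y1 = False  y2 = True  y3 = False  y4 = False  y5 = False  y6 = False  y7 = False  y8 = True  y9 = True  y10 = True  y11 = True  y12 = True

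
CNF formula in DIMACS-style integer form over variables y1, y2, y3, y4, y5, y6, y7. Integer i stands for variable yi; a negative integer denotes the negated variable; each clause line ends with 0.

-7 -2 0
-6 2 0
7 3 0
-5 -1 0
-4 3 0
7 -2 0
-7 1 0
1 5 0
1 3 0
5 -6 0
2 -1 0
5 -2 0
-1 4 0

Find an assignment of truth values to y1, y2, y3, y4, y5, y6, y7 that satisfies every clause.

Pure literal: y3 appears only positively; assign y3 = True.
y6 occurs only negated in the remaining clauses — set y6 = False.
Try y1 = False.
  then y7 is forced to False.
  then y2 is forced to False.
  then y5 is forced to True.
y4 is now unconstrained; take y4 = True.

y1=False, y2=False, y3=True, y4=True, y5=True, y6=False, y7=False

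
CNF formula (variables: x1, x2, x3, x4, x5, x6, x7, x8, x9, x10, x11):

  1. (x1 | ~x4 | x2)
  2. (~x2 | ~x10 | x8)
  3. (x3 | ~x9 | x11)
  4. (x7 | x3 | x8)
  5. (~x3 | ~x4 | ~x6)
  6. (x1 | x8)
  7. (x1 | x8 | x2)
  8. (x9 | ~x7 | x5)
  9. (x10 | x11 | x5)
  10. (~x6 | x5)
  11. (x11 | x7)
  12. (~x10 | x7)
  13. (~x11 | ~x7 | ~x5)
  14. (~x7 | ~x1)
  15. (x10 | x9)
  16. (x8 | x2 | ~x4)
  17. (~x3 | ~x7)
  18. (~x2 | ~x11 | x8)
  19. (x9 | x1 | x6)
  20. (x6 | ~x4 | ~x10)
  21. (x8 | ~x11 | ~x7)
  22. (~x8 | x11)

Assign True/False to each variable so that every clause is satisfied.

x4 occurs only negated in the remaining clauses — set x4 = False.
Set x1 = False and propagate.
  then x8 is forced to True.
  then x11 is forced to True.
Set x3 = False and propagate.
Try x5 = False.
  then x6 is forced to False.
  then x9 is forced to True.
For the remaining variables, x2 = False, x7 = True, x10 = True works.

x1=False, x2=False, x3=False, x4=False, x5=False, x6=False, x7=True, x8=True, x9=True, x10=True, x11=True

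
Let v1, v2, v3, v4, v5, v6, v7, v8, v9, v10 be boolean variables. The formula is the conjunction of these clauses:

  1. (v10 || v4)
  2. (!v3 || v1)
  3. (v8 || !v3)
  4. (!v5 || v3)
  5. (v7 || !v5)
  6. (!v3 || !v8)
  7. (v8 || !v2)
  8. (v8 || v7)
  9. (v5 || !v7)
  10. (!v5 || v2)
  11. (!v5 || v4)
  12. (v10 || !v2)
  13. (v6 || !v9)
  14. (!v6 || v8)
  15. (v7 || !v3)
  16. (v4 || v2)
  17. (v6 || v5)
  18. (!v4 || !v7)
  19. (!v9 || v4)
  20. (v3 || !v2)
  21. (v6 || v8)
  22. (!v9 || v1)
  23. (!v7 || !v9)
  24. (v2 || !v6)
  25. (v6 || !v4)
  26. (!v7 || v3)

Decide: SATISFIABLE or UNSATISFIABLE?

v3 = True:
  propagation gives v1=True, v8=True; an empty clause results — contradiction.
v3 = False:
  propagation gives v5=False, v7=False, v8=True, v6=True; an empty clause results — contradiction.
Every branch closes, so no satisfying assignment exists.

UNSATISFIABLE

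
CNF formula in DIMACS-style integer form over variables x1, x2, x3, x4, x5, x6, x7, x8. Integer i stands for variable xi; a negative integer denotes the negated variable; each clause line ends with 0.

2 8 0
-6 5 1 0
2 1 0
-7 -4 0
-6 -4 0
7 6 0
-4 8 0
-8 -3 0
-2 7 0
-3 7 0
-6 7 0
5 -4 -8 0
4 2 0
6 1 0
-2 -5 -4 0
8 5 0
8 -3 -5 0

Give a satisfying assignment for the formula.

x1 = False, x2 = True, x3 = False, x4 = False, x5 = True, x6 = True, x7 = True, x8 = True

x3 occurs only negated in the remaining clauses — set x3 = False.
Try x1 = False.
  then x2 is forced to True.
  then x7 is forced to True.
  then x4 is forced to False.
  then x6 is forced to True.
  then x5 is forced to True.
x8 is now unconstrained; take x8 = True.
Check each clause:
  1. (x2 OR x8) — x8 is true.
  2. (NOT x6 OR x1 OR x5) — x5 is true.
  3. (x2 OR x1) — x2 is true.
  4. (NOT x4 OR NOT x7) — NOT x4 is true.
  5. (NOT x6 OR NOT x4) — NOT x4 is true.
  6. (x6 OR x7) — x6 is true.
  7. (NOT x4 OR x8) — x8 is true.
  8. (NOT x3 OR NOT x8) — NOT x3 is true.
  9. (NOT x2 OR x7) — x7 is true.
  10. (x7 OR NOT x3) — NOT x3 is true.
  11. (x7 OR NOT x6) — x7 is true.
  12. (x5 OR NOT x4 OR NOT x8) — NOT x4 is true.
  13. (x4 OR x2) — x2 is true.
  14. (x1 OR x6) — x6 is true.
  15. (NOT x5 OR NOT x4 OR NOT x2) — NOT x4 is true.
  16. (x5 OR x8) — x8 is true.
  17. (NOT x5 OR NOT x3 OR x8) — x8 is true.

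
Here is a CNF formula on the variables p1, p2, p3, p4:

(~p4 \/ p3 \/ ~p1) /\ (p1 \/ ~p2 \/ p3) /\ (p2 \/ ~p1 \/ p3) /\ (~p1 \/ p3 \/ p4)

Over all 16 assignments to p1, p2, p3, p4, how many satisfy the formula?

10

Split on p1, then p3.
  p1=T, p3=T: remaining (p2,p4) ∈ {(F,F); (F,T); (T,F); (T,T)} — 4.
  p1=T, p3=F: a clause becomes empty — 0.
  p1=F, p3=T: remaining (p2,p4) ∈ {(F,F); (F,T); (T,F); (T,T)} — 4.
  p1=F, p3=F: remaining (p2,p4) ∈ {(F,F); (F,T)} — 2.
Total: 4 + 0 + 4 + 2 = 10.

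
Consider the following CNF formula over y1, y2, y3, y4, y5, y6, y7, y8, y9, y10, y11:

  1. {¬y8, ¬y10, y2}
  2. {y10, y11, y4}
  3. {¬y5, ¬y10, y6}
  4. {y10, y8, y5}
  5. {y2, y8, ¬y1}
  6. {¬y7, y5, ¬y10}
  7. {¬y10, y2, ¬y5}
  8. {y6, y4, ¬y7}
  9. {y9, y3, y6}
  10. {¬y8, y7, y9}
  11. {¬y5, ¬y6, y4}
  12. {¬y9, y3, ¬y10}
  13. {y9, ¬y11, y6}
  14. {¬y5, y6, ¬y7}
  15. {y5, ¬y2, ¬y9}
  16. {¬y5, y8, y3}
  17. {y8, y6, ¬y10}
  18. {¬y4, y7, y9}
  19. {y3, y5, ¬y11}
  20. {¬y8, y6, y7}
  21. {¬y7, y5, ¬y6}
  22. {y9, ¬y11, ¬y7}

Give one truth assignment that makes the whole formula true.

y1 = False, y2 = True, y3 = True, y4 = True, y5 = True, y6 = True, y7 = True, y8 = False, y9 = True, y10 = True, y11 = False

Check each clause:
  1. {y2, ¬y10, ¬y8} — ¬y8 is true.
  2. {y4, y10, y11} — y10 is true.
  3. {¬y10, y6, ¬y5} — y6 is true.
  4. {y8, y5, y10} — y10 is true.
  5. {¬y1, y8, y2} — y2 is true.
  6. {y5, ¬y7, ¬y10} — y5 is true.
  7. {¬y5, y2, ¬y10} — y2 is true.
  8. {y4, y6, ¬y7} — y4 is true.
  9. {y9, y6, y3} — y9 is true.
  10. {y9, y7, ¬y8} — ¬y8 is true.
  11. {¬y5, ¬y6, y4} — y4 is true.
  12. {¬y9, y3, ¬y10} — y3 is true.
  13. {y9, y6, ¬y11} — y9 is true.
  14. {¬y5, y6, ¬y7} — y6 is true.
  15. {¬y2, ¬y9, y5} — y5 is true.
  16. {¬y5, y3, y8} — y3 is true.
  17. {¬y10, y8, y6} — y6 is true.
  18. {y7, y9, ¬y4} — y9 is true.
  19. {¬y11, y5, y3} — ¬y11 is true.
  20. {y7, ¬y8, y6} — ¬y8 is true.
  21. {y5, ¬y6, ¬y7} — y5 is true.
  22. {¬y11, ¬y7, y9} — ¬y11 is true.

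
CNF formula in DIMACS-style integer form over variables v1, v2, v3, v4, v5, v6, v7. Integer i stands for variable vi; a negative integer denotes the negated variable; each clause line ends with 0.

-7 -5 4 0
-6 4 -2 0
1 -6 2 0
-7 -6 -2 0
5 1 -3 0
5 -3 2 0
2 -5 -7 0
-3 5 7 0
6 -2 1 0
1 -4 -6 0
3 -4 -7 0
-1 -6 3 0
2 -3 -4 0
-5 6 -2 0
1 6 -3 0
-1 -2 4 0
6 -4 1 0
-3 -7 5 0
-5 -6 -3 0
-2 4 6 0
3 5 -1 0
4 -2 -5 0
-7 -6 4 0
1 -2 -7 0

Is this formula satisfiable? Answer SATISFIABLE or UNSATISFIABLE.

SATISFIABLE

Try v1 = True.
Set v2 = False and propagate.
The remaining clauses are satisfied by v3 = False, v4 = False, v5 = True, v6 = False, v7 = False.
Every clause has at least one true literal under this assignment.
So v1=T, v2=F, v3=F, v4=F, v5=T, v6=F, v7=F is a satisfying assignment.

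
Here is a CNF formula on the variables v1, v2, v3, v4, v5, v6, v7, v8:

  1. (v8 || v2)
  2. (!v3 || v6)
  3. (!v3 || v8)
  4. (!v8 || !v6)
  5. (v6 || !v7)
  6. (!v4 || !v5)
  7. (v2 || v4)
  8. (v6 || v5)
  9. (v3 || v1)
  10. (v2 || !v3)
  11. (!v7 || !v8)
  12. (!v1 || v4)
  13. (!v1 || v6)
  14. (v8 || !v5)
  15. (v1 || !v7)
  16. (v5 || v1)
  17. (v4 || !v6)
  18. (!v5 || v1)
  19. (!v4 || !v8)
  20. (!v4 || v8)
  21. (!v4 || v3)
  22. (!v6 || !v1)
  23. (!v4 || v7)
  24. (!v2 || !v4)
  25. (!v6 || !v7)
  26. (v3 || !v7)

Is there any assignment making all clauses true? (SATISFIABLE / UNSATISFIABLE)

UNSATISFIABLE

v4 = True:
  propagation gives v5=False, v6=True, v8=False; an empty clause results — contradiction.
v4 = False:
  propagation gives v2=True, v1=False, v3=True, v6=True; an empty clause results — contradiction.
Every branch closes, so no satisfying assignment exists.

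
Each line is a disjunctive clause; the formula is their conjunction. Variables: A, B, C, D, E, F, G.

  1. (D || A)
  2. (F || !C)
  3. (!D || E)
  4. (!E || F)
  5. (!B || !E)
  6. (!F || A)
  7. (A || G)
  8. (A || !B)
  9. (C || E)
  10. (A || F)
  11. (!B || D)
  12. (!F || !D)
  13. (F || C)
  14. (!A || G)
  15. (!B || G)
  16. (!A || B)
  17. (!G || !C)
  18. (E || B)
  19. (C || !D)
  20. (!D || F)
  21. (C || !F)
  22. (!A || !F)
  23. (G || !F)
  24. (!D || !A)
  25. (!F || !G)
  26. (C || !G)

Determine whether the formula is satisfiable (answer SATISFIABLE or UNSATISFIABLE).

UNSATISFIABLE

F = True:
  propagation gives A=True; an empty clause results — contradiction.
F = False:
  propagation gives C=False; an empty clause results — contradiction.
Every branch closes, so no satisfying assignment exists.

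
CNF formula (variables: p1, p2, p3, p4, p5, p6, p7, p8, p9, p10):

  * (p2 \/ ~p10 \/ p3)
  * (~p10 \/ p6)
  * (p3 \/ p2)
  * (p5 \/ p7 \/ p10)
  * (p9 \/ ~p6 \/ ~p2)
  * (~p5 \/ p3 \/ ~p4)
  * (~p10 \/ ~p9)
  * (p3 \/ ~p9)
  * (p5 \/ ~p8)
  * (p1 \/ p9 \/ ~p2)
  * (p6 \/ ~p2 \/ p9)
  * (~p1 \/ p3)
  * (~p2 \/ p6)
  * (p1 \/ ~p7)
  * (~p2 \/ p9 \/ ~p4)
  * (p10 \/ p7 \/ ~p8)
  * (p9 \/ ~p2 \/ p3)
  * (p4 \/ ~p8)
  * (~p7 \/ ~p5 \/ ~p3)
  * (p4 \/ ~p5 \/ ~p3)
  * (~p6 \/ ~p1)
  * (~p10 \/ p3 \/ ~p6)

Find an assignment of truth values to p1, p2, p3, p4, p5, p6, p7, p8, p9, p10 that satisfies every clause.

p1=False, p2=False, p3=True, p4=True, p5=True, p6=True, p7=False, p8=True, p9=False, p10=True

Set p1 = False and propagate.
  then p7 is forced to False.
Branch on p2: take p2 = False.
  then p3 is forced to True.
Try p4 = True.
For the remaining variables, p5 = True, p6 = True, p8 = True, p9 = False, p10 = True works.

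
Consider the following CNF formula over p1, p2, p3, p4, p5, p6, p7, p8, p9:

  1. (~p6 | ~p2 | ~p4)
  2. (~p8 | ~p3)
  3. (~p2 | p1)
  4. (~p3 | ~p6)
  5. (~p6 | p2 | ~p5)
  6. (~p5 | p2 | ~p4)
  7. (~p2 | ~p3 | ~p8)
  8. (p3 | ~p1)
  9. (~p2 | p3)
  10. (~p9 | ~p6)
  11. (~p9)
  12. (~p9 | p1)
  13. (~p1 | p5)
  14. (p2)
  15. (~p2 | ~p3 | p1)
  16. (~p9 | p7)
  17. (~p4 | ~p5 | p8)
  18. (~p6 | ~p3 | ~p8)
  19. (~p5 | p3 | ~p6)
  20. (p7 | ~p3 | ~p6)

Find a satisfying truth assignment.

p1 = T  p2 = T  p3 = T  p4 = F  p5 = T  p6 = F  p7 = T  p8 = F  p9 = F

The clause (~p9) is unit: p9 must be False.
The clause (p2) is unit: p2 must be True.
(p1) is a unit clause, so p1 = True.
(p3) is a unit clause, so p3 = True.
(~p8) is a unit clause, so p8 = False.
The clause (~p6) is unit: p6 must be False.
The clause (p5) is unit: p5 must be True.
(~p4) is a unit clause, so p4 = False.
p7 is now unconstrained; take p7 = True.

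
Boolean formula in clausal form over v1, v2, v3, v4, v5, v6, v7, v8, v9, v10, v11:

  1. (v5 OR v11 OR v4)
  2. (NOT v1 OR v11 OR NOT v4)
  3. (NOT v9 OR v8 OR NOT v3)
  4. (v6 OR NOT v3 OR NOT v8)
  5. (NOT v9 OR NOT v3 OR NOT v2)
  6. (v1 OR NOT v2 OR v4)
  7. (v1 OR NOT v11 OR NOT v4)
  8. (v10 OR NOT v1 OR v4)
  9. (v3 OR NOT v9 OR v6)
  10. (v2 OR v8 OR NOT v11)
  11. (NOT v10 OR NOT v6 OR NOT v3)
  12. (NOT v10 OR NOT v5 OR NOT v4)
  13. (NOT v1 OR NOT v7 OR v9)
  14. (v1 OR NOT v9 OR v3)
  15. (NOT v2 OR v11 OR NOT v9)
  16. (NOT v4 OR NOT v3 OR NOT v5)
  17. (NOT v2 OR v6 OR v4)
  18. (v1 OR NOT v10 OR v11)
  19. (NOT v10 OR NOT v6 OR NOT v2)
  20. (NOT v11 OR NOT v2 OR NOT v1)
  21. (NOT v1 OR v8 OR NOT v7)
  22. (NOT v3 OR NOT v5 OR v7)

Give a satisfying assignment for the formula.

v1 = False, v2 = False, v3 = False, v4 = True, v5 = False, v6 = True, v7 = False, v8 = True, v9 = False, v10 = False, v11 = False

Check each clause:
  1. (v4 OR v5 OR v11) — v4 is true.
  2. (v11 OR NOT v1 OR NOT v4) — NOT v1 is true.
  3. (NOT v3 OR NOT v9 OR v8) — v8 is true.
  4. (v6 OR NOT v8 OR NOT v3) — NOT v3 is true.
  5. (NOT v3 OR NOT v2 OR NOT v9) — NOT v3 is true.
  6. (NOT v2 OR v1 OR v4) — v4 is true.
  7. (v1 OR NOT v11 OR NOT v4) — NOT v11 is true.
  8. (NOT v1 OR v4 OR v10) — v4 is true.
  9. (v3 OR v6 OR NOT v9) — v6 is true.
  10. (v8 OR v2 OR NOT v11) — v8 is true.
  11. (NOT v3 OR NOT v10 OR NOT v6) — NOT v3 is true.
  12. (NOT v5 OR NOT v4 OR NOT v10) — NOT v5 is true.
  13. (v9 OR NOT v7 OR NOT v1) — NOT v7 is true.
  14. (NOT v9 OR v3 OR v1) — NOT v9 is true.
  15. (v11 OR NOT v2 OR NOT v9) — NOT v2 is true.
  16. (NOT v3 OR NOT v5 OR NOT v4) — NOT v5 is true.
  17. (v6 OR NOT v2 OR v4) — v4 is true.
  18. (v1 OR NOT v10 OR v11) — NOT v10 is true.
  19. (NOT v2 OR NOT v10 OR NOT v6) — NOT v10 is true.
  20. (NOT v11 OR NOT v2 OR NOT v1) — NOT v11 is true.
  21. (NOT v1 OR NOT v7 OR v8) — v8 is true.
  22. (v7 OR NOT v3 OR NOT v5) — NOT v5 is true.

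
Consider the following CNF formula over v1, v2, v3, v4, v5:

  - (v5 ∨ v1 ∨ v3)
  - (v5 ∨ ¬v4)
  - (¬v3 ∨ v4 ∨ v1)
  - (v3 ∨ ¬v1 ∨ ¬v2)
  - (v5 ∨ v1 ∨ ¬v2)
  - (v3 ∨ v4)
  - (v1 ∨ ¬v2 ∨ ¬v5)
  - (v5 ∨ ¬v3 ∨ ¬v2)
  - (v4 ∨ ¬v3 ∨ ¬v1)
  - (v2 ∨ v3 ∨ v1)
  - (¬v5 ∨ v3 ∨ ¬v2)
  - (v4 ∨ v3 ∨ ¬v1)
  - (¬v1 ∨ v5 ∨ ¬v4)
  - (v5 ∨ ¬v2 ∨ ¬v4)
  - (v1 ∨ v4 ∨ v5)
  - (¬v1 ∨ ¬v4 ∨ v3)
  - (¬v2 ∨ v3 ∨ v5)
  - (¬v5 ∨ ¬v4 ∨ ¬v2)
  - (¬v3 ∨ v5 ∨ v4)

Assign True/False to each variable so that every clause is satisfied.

v1=T, v2=F, v3=T, v4=T, v5=T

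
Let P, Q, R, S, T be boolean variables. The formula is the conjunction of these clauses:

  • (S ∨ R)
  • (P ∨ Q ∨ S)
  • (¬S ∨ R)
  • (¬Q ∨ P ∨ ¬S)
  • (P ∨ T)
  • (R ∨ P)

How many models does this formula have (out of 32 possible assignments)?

Case analysis on P and S:
  P=T, S=T: remaining (Q,R,T) ∈ {(F,T,F); (F,T,T); (T,T,F); (T,T,T)} — 4.
  P=T, S=F: remaining (Q,R,T) ∈ {(F,T,F); (F,T,T); (T,T,F); (T,T,T)} — 4.
  P=F, S=T: remaining (Q,R,T) ∈ {(F,T,T)} — 1.
  P=F, S=F: remaining (Q,R,T) ∈ {(T,T,T)} — 1.
Total: 4 + 4 + 1 + 1 = 10.

10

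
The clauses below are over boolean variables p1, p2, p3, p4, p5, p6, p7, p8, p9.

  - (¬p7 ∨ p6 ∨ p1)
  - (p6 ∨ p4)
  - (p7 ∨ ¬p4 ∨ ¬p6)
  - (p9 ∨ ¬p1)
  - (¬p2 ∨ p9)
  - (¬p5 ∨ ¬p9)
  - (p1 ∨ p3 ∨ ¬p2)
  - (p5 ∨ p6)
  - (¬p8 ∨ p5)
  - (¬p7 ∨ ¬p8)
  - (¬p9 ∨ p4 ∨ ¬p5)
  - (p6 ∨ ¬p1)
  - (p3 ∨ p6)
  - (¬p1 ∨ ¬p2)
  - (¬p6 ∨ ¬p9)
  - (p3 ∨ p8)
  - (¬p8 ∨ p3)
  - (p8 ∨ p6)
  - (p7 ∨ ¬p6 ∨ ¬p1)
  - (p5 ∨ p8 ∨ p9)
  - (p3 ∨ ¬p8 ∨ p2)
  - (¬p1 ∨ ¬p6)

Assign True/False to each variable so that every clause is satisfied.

Pure literal: p3 appears only positively; assign p3 = True.
Branch on p1: take p1 = False.
Branch on p2: take p2 = False.
For the remaining variables, p4 = False, p5 = True, p6 = True, p7 = False, p8 = True, p9 = False works.
Every clause has at least one true literal under this assignment.
Check each clause:
  1. (¬p7 ∨ p6 ∨ p1) — ¬p7 is true.
  2. (p6 ∨ p4) — p6 is true.
  3. (¬p4 ∨ p7 ∨ ¬p6) — ¬p4 is true.
  4. (¬p1 ∨ p9) — ¬p1 is true.
  5. (¬p2 ∨ p9) — ¬p2 is true.
  6. (¬p5 ∨ ¬p9) — ¬p9 is true.
  7. (p3 ∨ ¬p2 ∨ p1) — p3 is true.
  8. (p6 ∨ p5) — p5 is true.
  9. (¬p8 ∨ p5) — p5 is true.
  10. (¬p7 ∨ ¬p8) — ¬p7 is true.
  11. (¬p5 ∨ p4 ∨ ¬p9) — ¬p9 is true.
  12. (p6 ∨ ¬p1) — ¬p1 is true.
  13. (p3 ∨ p6) — p3 is true.
  14. (¬p2 ∨ ¬p1) — ¬p1 is true.
  15. (¬p6 ∨ ¬p9) — ¬p9 is true.
  16. (p3 ∨ p8) — p8 is true.
  17. (p3 ∨ ¬p8) — p3 is true.
  18. (p6 ∨ p8) — p8 is true.
  19. (¬p6 ∨ ¬p1 ∨ p7) — ¬p1 is true.
  20. (p9 ∨ p5 ∨ p8) — p8 is true.
  21. (¬p8 ∨ p3 ∨ p2) — p3 is true.
  22. (¬p6 ∨ ¬p1) — ¬p1 is true.

p1=False, p2=False, p3=True, p4=False, p5=True, p6=True, p7=False, p8=True, p9=False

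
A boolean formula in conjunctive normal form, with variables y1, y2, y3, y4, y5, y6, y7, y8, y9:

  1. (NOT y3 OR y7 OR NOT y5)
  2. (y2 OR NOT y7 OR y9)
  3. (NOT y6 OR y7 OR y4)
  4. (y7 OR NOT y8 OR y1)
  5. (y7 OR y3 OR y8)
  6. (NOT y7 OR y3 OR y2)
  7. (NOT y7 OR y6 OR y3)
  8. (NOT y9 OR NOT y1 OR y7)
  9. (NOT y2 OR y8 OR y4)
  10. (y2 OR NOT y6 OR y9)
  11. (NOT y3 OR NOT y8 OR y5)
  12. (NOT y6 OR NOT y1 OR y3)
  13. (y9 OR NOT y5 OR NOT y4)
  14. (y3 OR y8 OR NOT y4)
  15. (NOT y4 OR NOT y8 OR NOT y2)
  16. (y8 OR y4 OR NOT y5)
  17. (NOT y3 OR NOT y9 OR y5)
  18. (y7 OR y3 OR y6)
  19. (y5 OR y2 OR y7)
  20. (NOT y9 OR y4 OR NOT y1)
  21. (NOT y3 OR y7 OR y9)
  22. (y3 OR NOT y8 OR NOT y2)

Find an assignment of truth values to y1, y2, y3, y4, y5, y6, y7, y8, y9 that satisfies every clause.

y1 = False, y2 = True, y3 = True, y4 = False, y5 = True, y6 = False, y7 = True, y8 = True, y9 = True

Set y1 = False and propagate.
Branch on y2: take y2 = True.
For the remaining variables, y3 = True, y4 = False, y5 = True, y6 = False, y7 = True, y8 = True, y9 = True works.
Every clause has at least one true literal under this assignment.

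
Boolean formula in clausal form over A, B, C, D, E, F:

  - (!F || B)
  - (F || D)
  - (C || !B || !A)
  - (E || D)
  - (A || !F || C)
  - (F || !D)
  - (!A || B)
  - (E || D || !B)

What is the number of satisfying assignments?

Satisfying assignments:
  A=F B=T C=T D=F E=T F=T
  A=F B=T C=T D=T E=F F=T
  A=F B=T C=T D=T E=T F=T
  A=T B=T C=T D=F E=T F=T
  A=T B=T C=T D=T E=F F=T
  A=T B=T C=T D=T E=T F=T
Count: 6.

6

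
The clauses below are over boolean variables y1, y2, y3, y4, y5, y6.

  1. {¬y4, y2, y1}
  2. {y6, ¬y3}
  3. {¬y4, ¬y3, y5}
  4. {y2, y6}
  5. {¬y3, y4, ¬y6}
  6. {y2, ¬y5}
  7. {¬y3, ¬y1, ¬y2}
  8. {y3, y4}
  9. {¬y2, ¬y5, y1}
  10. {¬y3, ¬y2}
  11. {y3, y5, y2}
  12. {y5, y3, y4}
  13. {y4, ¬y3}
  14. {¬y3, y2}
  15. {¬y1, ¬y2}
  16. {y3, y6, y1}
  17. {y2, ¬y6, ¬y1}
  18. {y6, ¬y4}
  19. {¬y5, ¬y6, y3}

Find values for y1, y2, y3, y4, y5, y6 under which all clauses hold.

Branch on y1: take y1 = False.
Branch on y2: take y2 = True.
  then y5 is forced to False.
  then y3 is forced to False.
  then y4 is forced to True.
  then y6 is forced to True.

y1=F  y2=T  y3=F  y4=T  y5=F  y6=T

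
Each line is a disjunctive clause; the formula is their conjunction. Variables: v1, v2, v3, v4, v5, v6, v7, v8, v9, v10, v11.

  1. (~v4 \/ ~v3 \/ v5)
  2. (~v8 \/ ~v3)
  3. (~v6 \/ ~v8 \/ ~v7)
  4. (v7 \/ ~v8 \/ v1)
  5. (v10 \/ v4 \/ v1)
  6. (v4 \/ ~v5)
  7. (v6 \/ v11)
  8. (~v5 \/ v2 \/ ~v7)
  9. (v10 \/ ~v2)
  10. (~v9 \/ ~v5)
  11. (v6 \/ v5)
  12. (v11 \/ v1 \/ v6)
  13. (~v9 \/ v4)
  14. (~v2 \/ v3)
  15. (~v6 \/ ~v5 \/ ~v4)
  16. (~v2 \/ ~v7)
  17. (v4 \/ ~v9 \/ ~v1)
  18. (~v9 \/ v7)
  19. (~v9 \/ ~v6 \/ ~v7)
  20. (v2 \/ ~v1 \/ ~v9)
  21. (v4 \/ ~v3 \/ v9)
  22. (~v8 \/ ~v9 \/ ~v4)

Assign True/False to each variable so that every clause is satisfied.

v1=F, v2=F, v3=F, v4=T, v5=F, v6=T, v7=F, v8=F, v9=F, v10=F, v11=F

Check each clause:
  1. (~v4 \/ v5 \/ ~v3) — ~v3 is true.
  2. (~v8 \/ ~v3) — ~v8 is true.
  3. (~v8 \/ ~v6 \/ ~v7) — ~v8 is true.
  4. (v1 \/ ~v8 \/ v7) — ~v8 is true.
  5. (v4 \/ v1 \/ v10) — v4 is true.
  6. (v4 \/ ~v5) — ~v5 is true.
  7. (v11 \/ v6) — v6 is true.
  8. (v2 \/ ~v7 \/ ~v5) — ~v7 is true.
  9. (~v2 \/ v10) — ~v2 is true.
  10. (~v5 \/ ~v9) — ~v5 is true.
  11. (v5 \/ v6) — v6 is true.
  12. (v6 \/ v1 \/ v11) — v6 is true.
  13. (v4 \/ ~v9) — v4 is true.
  14. (~v2 \/ v3) — ~v2 is true.
  15. (~v6 \/ ~v4 \/ ~v5) — ~v5 is true.
  16. (~v2 \/ ~v7) — ~v7 is true.
  17. (~v1 \/ ~v9 \/ v4) — v4 is true.
  18. (v7 \/ ~v9) — ~v9 is true.
  19. (~v7 \/ ~v9 \/ ~v6) — ~v7 is true.
  20. (~v1 \/ ~v9 \/ v2) — ~v1 is true.
  21. (~v3 \/ v4 \/ v9) — v4 is true.
  22. (~v4 \/ ~v9 \/ ~v8) — ~v8 is true.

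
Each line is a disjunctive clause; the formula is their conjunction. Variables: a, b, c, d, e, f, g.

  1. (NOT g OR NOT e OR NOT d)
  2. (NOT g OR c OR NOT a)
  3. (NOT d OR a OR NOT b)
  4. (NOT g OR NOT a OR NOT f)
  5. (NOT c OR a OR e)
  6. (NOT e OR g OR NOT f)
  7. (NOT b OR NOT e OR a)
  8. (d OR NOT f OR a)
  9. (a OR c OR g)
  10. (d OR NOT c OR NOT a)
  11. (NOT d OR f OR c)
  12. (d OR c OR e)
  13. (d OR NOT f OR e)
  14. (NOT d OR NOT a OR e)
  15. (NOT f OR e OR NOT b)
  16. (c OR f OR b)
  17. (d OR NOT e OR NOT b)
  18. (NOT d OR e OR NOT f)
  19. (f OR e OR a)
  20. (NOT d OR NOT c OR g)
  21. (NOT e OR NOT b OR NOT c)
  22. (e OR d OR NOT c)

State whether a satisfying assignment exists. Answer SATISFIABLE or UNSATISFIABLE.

Try a = False.
Branch on b: take b = False.
Try c = True.
  then e is forced to True.
For the remaining variables, d = False, f = False, g = True works.
So a=F, b=F, c=T, d=F, e=T, f=F, g=T is a satisfying assignment.

SATISFIABLE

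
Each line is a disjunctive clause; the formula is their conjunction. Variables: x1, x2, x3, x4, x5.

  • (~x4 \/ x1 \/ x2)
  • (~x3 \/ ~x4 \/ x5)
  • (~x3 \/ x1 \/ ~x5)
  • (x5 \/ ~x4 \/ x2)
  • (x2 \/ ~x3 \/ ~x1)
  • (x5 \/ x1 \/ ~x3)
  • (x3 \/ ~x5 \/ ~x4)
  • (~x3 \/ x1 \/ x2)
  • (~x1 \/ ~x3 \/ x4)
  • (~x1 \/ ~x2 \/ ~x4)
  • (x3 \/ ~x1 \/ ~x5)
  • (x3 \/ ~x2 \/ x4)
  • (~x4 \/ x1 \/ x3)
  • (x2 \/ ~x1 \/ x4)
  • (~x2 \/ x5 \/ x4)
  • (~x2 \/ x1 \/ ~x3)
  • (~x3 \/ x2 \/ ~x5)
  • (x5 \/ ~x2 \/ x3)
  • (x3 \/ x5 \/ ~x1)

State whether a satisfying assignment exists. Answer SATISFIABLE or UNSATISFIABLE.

SATISFIABLE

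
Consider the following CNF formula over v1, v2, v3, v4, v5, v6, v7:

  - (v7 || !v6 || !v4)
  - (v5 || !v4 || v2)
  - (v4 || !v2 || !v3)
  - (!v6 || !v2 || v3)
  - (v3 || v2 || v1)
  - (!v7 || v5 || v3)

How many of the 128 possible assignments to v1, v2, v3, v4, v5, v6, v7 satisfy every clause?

55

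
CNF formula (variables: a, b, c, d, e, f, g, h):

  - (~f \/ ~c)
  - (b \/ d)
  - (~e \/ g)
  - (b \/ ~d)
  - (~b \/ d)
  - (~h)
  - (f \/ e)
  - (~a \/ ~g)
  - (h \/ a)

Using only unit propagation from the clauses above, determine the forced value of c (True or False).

False

Unit clause (~h) sets h = False.
From (a \/ h) and h = False: a = True.
In (~g \/ ~a), ~a is now false; ~g must hold, so g = False.
(~e \/ g) with g = False leaves only ~e, so e = False.
(e \/ f) with e = False leaves only f, so f = True.
From (~f \/ ~c) and f = True: c = False.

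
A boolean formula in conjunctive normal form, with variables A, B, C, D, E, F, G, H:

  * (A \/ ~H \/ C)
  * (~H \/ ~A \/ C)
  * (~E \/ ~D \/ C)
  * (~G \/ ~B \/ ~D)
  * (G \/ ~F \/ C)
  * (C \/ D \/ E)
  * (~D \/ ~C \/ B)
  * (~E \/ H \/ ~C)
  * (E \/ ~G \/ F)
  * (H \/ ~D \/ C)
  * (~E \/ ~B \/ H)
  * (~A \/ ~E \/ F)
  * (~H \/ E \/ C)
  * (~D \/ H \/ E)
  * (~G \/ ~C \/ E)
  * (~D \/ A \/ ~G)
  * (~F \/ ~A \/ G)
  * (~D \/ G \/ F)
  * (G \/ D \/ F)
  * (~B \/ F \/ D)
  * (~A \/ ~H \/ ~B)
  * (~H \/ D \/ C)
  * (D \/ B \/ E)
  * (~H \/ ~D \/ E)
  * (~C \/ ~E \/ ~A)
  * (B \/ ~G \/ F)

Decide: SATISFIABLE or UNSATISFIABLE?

SATISFIABLE

Branch on A: take A = False.
Try B = True.
For the remaining variables, C = True, D = False, E = False, F = True, G = False, H = True works.
Every clause has at least one true literal under this assignment.
So A=False, B=True, C=True, D=False, E=False, F=True, G=False, H=True is a satisfying assignment.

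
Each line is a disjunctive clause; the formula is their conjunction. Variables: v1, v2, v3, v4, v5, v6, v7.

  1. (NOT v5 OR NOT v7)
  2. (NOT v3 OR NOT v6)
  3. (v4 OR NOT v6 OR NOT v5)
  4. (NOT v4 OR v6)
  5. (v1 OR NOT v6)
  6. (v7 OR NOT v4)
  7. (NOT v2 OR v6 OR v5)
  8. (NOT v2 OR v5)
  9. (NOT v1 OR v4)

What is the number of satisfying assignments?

9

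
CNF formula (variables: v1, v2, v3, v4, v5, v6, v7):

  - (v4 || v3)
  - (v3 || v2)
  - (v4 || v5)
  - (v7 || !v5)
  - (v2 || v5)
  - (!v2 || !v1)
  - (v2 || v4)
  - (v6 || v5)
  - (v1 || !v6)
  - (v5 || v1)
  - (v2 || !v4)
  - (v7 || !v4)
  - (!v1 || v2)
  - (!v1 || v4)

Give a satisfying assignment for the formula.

Pure literal: v3 appears only positively; assign v3 = True.
v7 occurs only positively in the remaining clauses — set v7 = True.
Try v1 = False.
  then v6 is forced to False.
  then v5 is forced to True.
For the remaining variables, v2 = True, v4 = False works.

v1 = 0, v2 = 1, v3 = 1, v4 = 0, v5 = 1, v6 = 0, v7 = 1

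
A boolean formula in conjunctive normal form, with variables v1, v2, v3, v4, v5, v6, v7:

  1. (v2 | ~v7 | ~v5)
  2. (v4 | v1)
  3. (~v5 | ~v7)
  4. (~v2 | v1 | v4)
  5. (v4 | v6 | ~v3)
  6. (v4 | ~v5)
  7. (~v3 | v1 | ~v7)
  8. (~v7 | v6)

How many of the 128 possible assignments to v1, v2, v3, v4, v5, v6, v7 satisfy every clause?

48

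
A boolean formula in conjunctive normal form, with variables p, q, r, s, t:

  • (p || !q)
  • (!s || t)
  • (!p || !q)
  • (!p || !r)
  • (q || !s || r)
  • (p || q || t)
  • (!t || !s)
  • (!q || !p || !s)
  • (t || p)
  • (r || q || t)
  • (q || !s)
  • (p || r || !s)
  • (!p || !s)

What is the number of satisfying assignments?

3

Satisfying assignments:
  p=F q=F r=F s=F t=T
  p=F q=F r=T s=F t=T
  p=T q=F r=F s=F t=T
Count: 3.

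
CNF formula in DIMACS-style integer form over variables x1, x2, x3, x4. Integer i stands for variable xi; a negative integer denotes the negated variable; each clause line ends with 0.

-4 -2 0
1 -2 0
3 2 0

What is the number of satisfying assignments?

6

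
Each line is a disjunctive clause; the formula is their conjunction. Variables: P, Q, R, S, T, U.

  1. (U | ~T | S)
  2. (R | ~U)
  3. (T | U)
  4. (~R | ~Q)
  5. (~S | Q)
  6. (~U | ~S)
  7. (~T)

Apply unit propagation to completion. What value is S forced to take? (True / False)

(~T) stands alone — T = False.
From (T | U) and T = False: U = True.
(~U | R): since U = True, the clause reduces to (R). R = True.
(~R | ~Q) with R = True leaves only ~Q, so Q = False.
In (Q | ~S), Q is now false; ~S must hold, so S = False.

False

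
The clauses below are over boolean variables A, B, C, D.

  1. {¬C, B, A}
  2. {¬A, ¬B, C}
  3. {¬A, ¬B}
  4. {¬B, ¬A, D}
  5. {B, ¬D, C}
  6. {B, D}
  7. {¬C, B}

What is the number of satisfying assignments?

4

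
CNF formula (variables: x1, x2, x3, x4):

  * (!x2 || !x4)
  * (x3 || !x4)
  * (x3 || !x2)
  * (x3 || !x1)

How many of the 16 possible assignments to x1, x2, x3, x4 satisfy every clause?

7

Satisfying assignments:
  x1=0 x2=0 x3=0 x4=0
  x1=0 x2=0 x3=1 x4=0
  x1=0 x2=0 x3=1 x4=1
  x1=0 x2=1 x3=1 x4=0
  x1=1 x2=0 x3=1 x4=0
  x1=1 x2=0 x3=1 x4=1
  x1=1 x2=1 x3=1 x4=0
That's 7 in total.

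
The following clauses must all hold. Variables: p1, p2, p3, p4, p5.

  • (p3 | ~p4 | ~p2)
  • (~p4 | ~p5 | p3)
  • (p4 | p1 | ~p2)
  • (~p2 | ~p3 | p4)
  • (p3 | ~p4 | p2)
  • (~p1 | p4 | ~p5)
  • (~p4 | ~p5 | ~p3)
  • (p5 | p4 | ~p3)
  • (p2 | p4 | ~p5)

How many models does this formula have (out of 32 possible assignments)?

7

The models are:
  p1=0 p2=0 p3=0 p4=0 p5=0
  p1=0 p2=0 p3=1 p4=1 p5=0
  p1=0 p2=1 p3=1 p4=1 p5=0
  p1=1 p2=0 p3=0 p4=0 p5=0
  p1=1 p2=0 p3=1 p4=1 p5=0
  p1=1 p2=1 p3=0 p4=0 p5=0
  p1=1 p2=1 p3=1 p4=1 p5=0
That's 7 in total.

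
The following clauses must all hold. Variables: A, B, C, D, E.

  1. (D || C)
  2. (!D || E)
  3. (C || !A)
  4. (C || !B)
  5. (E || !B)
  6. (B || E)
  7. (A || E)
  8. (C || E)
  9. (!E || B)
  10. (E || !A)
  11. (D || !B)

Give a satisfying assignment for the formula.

A=F  B=T  C=T  D=T  E=T

Check each clause:
  1. (D || C) — C is true.
  2. (!D || E) — E is true.
  3. (!A || C) — C is true.
  4. (!B || C) — C is true.
  5. (E || !B) — E is true.
  6. (B || E) — B is true.
  7. (A || E) — E is true.
  8. (C || E) — C is true.
  9. (!E || B) — B is true.
  10. (E || !A) — E is true.
  11. (D || !B) — D is true.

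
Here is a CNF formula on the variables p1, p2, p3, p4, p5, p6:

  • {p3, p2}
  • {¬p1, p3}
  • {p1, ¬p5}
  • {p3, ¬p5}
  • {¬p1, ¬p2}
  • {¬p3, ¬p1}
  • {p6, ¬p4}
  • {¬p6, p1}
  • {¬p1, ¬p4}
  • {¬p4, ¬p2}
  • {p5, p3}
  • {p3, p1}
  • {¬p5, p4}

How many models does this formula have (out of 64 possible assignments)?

The models are:
  p1=0 p2=0 p3=1 p4=0 p5=0 p6=0
  p1=0 p2=1 p3=1 p4=0 p5=0 p6=0
Count: 2.

2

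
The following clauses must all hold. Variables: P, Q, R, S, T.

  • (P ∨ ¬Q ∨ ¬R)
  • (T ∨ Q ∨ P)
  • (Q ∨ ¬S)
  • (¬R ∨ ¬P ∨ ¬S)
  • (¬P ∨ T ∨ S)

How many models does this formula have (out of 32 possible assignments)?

12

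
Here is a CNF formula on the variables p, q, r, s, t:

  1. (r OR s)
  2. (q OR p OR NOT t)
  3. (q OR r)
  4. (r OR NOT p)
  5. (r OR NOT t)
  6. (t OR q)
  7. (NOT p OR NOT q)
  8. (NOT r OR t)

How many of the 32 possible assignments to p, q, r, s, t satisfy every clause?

5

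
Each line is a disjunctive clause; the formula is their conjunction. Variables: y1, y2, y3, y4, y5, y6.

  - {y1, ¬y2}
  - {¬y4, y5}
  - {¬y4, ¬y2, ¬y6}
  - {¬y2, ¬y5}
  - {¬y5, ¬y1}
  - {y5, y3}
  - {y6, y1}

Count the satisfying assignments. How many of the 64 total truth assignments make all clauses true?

9

Case analysis on y5 and y1:
  y5=T, y1=T: a clause becomes empty — 0.
  y5=T, y1=F: remaining (y2,y3,y4,y6) ∈ {(F,F,F,T); (F,F,T,T); (F,T,F,T); (F,T,T,T)} — 4.
  y5=F, y1=T: remaining (y2,y3,y4,y6) ∈ {(F,T,F,F); (F,T,F,T); (T,T,F,F); (T,T,F,T)} — 4.
  y5=F, y1=F: remaining (y2,y3,y4,y6) ∈ {(F,T,F,T)} — 1.
Total: 0 + 4 + 4 + 1 = 9.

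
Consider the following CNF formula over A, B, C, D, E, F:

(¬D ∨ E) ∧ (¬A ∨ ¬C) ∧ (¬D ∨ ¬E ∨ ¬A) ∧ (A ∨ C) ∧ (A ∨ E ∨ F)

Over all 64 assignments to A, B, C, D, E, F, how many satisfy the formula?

Split on A, then E.
  A=T, E=T: remaining (B,C,D,F) ∈ {(F,F,F,F); (F,F,F,T); (T,F,F,F); (T,F,F,T)} — 4.
  A=T, E=F: remaining (B,C,D,F) ∈ {(F,F,F,F); (F,F,F,T); (T,F,F,F); (T,F,F,T)} — 4.
  A=F, E=T: forces C=T; B, D, F free → 2^3 = 8.
  A=F, E=F: remaining (B,C,D,F) ∈ {(F,T,F,T); (T,T,F,T)} — 2.
Total: 4 + 4 + 8 + 2 = 18.

18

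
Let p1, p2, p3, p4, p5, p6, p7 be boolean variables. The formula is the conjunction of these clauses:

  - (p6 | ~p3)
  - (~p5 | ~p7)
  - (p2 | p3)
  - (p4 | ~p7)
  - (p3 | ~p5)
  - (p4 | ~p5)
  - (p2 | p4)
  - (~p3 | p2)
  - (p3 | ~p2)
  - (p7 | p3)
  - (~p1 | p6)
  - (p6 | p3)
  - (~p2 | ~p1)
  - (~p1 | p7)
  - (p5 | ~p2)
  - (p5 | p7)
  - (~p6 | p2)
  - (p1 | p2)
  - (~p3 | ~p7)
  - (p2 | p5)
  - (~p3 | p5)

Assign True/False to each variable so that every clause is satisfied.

p1=F  p2=T  p3=T  p4=T  p5=T  p6=T  p7=F

p4 occurs only positively in the remaining clauses — set p4 = True.
Try p1 = False.
  then p2 is forced to True.
  then p3 is forced to True.
  then p6 is forced to True.
  then p5 is forced to True.
  then p7 is forced to False.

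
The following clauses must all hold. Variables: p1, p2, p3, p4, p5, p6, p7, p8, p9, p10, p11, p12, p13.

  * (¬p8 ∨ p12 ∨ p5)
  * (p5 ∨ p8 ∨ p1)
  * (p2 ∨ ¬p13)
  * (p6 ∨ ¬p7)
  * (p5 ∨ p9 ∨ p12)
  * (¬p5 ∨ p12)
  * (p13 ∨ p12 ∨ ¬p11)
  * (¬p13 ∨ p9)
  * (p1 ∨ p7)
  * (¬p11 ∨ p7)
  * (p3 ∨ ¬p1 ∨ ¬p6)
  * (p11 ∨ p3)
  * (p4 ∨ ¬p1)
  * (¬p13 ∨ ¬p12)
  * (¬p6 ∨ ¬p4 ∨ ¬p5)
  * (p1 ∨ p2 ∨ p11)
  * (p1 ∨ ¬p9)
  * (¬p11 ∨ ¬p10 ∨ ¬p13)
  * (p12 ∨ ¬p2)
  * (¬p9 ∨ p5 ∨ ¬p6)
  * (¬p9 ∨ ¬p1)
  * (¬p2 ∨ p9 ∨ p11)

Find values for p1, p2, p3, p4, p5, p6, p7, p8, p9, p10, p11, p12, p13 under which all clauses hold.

p1 = True, p2 = True, p3 = True, p4 = True, p5 = False, p6 = True, p7 = True, p8 = True, p9 = False, p10 = True, p11 = True, p12 = True, p13 = False

Check each clause:
  1. (¬p8 ∨ p12 ∨ p5) — p12 is true.
  2. (p1 ∨ p5 ∨ p8) — p8 is true.
  3. (p2 ∨ ¬p13) — p2 is true.
  4. (¬p7 ∨ p6) — p6 is true.
  5. (p9 ∨ p5 ∨ p12) — p12 is true.
  6. (p12 ∨ ¬p5) — ¬p5 is true.
  7. (p13 ∨ ¬p11 ∨ p12) — p12 is true.
  8. (¬p13 ∨ p9) — ¬p13 is true.
  9. (p1 ∨ p7) — p1 is true.
  10. (p7 ∨ ¬p11) — p7 is true.
  11. (¬p1 ∨ ¬p6 ∨ p3) — p3 is true.
  12. (p11 ∨ p3) — p11 is true.
  13. (p4 ∨ ¬p1) — p4 is true.
  14. (¬p13 ∨ ¬p12) — ¬p13 is true.
  15. (¬p6 ∨ ¬p5 ∨ ¬p4) — ¬p5 is true.
  16. (p2 ∨ p1 ∨ p11) — p1 is true.
  17. (¬p9 ∨ p1) — p1 is true.
  18. (¬p10 ∨ ¬p11 ∨ ¬p13) — ¬p13 is true.
  19. (p12 ∨ ¬p2) — p12 is true.
  20. (p5 ∨ ¬p6 ∨ ¬p9) — ¬p9 is true.
  21. (¬p9 ∨ ¬p1) — ¬p9 is true.
  22. (¬p2 ∨ p9 ∨ p11) — p11 is true.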